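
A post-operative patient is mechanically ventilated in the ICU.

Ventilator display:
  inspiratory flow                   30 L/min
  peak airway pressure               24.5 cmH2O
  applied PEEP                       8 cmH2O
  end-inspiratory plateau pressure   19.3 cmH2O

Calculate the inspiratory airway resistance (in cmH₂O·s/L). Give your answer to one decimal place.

10.4

Flow: 30 L/min ÷ 60 = 0.5 L/s.
Raw = (PIP − Pplat) / flow = (24.5 − 19.3) / 0.5 = 5.2 / 0.5 = 10.4 cmH2O·s/L.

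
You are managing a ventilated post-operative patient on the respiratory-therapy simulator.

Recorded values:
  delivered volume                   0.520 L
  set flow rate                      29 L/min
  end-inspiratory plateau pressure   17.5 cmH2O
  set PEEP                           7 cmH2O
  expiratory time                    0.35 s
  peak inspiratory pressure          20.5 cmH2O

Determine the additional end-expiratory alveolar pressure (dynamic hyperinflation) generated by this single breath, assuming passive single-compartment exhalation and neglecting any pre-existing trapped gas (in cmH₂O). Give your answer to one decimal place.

Flow: 29 L/min ÷ 60 = 0.4833 L/s.
R = (PIP − Pplat)/V̇ = (20.5 − 17.5) / 0.4833 = 3.0/0.4833 = 6.207 cmH2O·s/L.
C = Vt/(Pplat − PEEP) = 520.0 / (17.5 − 7) = 520.0/10.5 = 49.524 mL/cmH2O.
τ = R × C = 6.207 × 0.04952 L/cmH2O = 0.3074 s.
Fraction remaining = e^(−Te/τ) = e^(−0.35/0.3074) = 0.3203; trapped volume = 520.0 × 0.3203 = 166.56 mL.
Additional alveolar pressure from trapping ≈ V_trapped / C = 166.56 / 49.524 = 3.363 cmH2O.

3.4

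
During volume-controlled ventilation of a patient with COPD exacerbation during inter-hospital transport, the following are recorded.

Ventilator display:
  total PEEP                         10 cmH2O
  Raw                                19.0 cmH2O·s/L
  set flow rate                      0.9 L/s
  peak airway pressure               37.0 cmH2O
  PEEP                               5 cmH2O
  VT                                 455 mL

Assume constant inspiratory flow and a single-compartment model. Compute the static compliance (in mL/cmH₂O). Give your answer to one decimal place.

Total PEEP = 10 cmH2O (set 5 + intrinsic 5); this is the baseline alveolar pressure.
Equation of motion (constant flow): PIP = Vt/C + R·V̇ + PEEP.
Vt/C = PIP − R·V̇ − PEEP = 37.0 − 19.0×0.9 − 10 = 37.0 − 17.1 − 10 = 9.9 cmH2O.
C = Vt / 9.9 = 455 / 9.9 = 45.96 mL/cmH2O.

46.0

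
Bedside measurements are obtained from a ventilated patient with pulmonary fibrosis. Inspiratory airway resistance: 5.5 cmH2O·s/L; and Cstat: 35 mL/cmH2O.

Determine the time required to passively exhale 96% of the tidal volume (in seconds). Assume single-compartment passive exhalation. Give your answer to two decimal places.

0.62

τ = R × C = 5.5 × 35 mL/cmH2O = 5.5 × 0.035 L/cmH2O = 0.1925 s.
Exhaled fraction f = 1 − e^(−t/τ) → t = −τ·ln(1 − f) = −0.1925·ln(0.04) = 0.6196 s.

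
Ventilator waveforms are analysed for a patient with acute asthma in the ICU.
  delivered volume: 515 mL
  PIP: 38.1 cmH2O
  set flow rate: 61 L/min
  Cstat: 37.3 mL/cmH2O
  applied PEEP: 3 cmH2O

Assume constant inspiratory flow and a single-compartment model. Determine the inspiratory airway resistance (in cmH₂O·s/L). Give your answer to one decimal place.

Flow: 61 L/min ÷ 60 = 1.0167 L/s.
Equation of motion (constant flow): PIP = Vt/C + R·V̇ + PEEP.
R·V̇ = PIP − Vt/C − PEEP = 38.1 − 515/37.3 − 3 = 38.1 − 13.807 − 3 = 21.293 cmH2O.
R = 21.293 / 1.0167 = 20.943 cmH2O·s/L.

20.9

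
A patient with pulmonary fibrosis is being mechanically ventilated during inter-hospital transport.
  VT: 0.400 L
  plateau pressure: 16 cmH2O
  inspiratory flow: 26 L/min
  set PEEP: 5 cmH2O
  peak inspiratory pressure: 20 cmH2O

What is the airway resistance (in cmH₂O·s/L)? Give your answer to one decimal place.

Flow: 26 L/min ÷ 60 = 0.4333 L/s.
Raw = (PIP − Pplat) / flow = (20 − 16) / 0.4333 = 4.0 / 0.4333 = 9.231 cmH2O·s/L.

9.2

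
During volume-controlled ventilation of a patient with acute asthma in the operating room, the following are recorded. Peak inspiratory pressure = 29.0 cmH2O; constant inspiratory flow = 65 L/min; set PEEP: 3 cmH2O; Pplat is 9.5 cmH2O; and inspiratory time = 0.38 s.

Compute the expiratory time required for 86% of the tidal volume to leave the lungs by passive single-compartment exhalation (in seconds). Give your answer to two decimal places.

Flow: 65 L/min ÷ 60 = 1.0833 L/s.
Vt = flow × Ti = 1.0833 L/s × 0.38 s × 1000 mL/L = 411.65 mL.
R = (PIP − Pplat)/V̇ = (29.0 − 9.5) / 1.0833 = 19.5/1.0833 = 18.001 cmH2O·s/L.
C = Vt/(Pplat − PEEP) = 411.65 / (9.5 − 3) = 411.65/6.5 = 63.331 mL/cmH2O.
τ = R × C = 18.001 × 0.06333 L/cmH2O = 1.14 s.
t = −τ·ln(1 − 0.86) = −1.14·ln(0.14) = 2.241 s.

2.24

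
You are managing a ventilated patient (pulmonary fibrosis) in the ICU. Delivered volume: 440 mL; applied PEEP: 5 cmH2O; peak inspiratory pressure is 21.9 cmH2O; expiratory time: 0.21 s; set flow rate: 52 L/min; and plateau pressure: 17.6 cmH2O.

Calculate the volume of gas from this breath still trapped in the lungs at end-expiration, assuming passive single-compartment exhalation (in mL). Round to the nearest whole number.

Flow: 52 L/min ÷ 60 = 0.8667 L/s.
R = (PIP − Pplat)/V̇ = (21.9 − 17.6) / 0.8667 = 4.3/0.8667 = 4.961 cmH2O·s/L.
C = Vt/(Pplat − PEEP) = 440.0 / (17.6 − 5) = 440.0/12.6 = 34.921 mL/cmH2O.
τ = R × C = 4.961 × 0.03492 L/cmH2O = 0.1732 s.
Fraction remaining = e^(−Te/τ) = e^(−0.21/0.1732) = 0.2975.
Trapped volume = 440.0 × 0.2975 = 130.9 mL.

131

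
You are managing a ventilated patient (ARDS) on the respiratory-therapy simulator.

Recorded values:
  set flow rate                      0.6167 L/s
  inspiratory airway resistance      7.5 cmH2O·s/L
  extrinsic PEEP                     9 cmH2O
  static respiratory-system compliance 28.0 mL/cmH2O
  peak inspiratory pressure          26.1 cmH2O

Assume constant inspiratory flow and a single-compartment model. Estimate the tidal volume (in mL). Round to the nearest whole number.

349

Equation of motion (constant flow): PIP = Vt/C + R·V̇ + PEEP.
Vt/C = PIP − R·V̇ − PEEP = 26.1 − 4.625 − 9 = 12.475 cmH2O.
Vt = C × 12.475 = 28.0 × 12.475 = 349.3 mL.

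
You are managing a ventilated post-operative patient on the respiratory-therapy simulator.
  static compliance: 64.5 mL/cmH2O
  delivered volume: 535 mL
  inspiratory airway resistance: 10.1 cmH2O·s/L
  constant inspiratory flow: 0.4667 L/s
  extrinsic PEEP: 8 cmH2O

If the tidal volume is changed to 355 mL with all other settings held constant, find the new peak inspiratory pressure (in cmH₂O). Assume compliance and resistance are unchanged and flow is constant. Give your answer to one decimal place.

PIP = Vt/C + R·V̇ + PEEP (constant-flow equation of motion).
Only the elastic term changes: ΔPIP = ΔVt / C = (355 − 535) / 64.5 = -2.791 cmH2O.
Original PIP = 535/64.5 + 10.1×0.4667 + 8 = 21.008 cmH2O; new PIP = 21.008 + (-2.791) = 18.217 cmH2O.

18.2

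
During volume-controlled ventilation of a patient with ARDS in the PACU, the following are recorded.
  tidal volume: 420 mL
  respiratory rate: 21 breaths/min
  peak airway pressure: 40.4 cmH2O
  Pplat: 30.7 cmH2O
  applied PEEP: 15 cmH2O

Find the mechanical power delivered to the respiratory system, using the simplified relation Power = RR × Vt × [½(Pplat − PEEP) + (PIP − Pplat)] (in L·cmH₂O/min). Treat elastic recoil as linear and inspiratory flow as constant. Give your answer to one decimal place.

154.8

Per-breath work = Vt × [½(Pplat−PEEP) + (PIP−Pplat)] = 0.420 × [0.5×15.7 + 9.7] = 0.420 × 17.55 = 7.371 L·cmH2O.
Power = 21 × 7.371 = 154.79 L·cmH2O/min.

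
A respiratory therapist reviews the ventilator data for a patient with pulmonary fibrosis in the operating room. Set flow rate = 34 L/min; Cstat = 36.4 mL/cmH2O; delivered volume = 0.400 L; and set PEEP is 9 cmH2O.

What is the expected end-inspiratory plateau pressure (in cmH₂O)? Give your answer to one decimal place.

Pplat = PEEP + Vt / Cstat = 9 + 400 / 36.4 = 9 + 10.989 = 19.989 cmH2O.

20.0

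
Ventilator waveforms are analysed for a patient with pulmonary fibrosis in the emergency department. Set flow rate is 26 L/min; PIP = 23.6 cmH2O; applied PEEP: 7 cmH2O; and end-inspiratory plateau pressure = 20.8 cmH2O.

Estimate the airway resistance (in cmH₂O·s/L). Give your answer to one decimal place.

6.5

Flow: 26 L/min ÷ 60 = 0.4333 L/s.
Raw = (PIP − Pplat) / flow = (23.6 − 20.8) / 0.4333 = 2.8 / 0.4333 = 6.462 cmH2O·s/L.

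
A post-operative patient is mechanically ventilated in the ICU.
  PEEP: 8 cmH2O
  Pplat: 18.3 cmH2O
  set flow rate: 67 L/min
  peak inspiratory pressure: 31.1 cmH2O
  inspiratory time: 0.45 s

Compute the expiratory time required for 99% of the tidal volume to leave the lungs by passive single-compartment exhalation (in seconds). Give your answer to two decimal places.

Flow: 67 L/min ÷ 60 = 1.1167 L/s.
Vt = flow × Ti = 1.1167 L/s × 0.45 s × 1000 mL/L = 502.52 mL.
R = (PIP − Pplat)/V̇ = (31.1 − 18.3) / 1.1167 = 12.8/1.1167 = 11.462 cmH2O·s/L.
C = Vt/(Pplat − PEEP) = 502.52 / (18.3 − 8) = 502.52/10.3 = 48.788 mL/cmH2O.
τ = R × C = 11.462 × 0.04879 L/cmH2O = 0.5592 s.
t = −τ·ln(1 − 0.99) = −0.5592·ln(0.01) = 2.575 s.

2.58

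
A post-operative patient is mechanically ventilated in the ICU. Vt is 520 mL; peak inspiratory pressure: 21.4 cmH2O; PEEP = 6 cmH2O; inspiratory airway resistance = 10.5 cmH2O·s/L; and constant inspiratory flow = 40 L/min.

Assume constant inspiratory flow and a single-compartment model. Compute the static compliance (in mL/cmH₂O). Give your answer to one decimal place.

Flow: 40 L/min ÷ 60 = 0.6667 L/s.
Equation of motion (constant flow): PIP = Vt/C + R·V̇ + PEEP.
Vt/C = PIP − R·V̇ − PEEP = 21.4 − 10.5×0.6667 − 6 = 21.4 − 7.0 − 6 = 8.4 cmH2O.
C = Vt / 8.4 = 520 / 8.4 = 61.905 mL/cmH2O.

61.9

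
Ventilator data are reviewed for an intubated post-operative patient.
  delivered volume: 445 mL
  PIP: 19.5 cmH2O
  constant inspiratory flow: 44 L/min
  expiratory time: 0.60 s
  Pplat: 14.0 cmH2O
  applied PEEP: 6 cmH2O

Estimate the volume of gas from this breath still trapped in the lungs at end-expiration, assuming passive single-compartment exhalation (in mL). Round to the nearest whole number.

106

Flow: 44 L/min ÷ 60 = 0.7333 L/s.
R = (PIP − Pplat)/V̇ = (19.5 − 14.0) / 0.7333 = 5.5/0.7333 = 7.5 cmH2O·s/L.
C = Vt/(Pplat − PEEP) = 445.0 / (14.0 − 6) = 445.0/8.0 = 55.625 mL/cmH2O.
τ = R × C = 7.5 × 0.05563 L/cmH2O = 0.4172 s.
Fraction remaining = e^(−Te/τ) = e^(−0.60/0.4172) = 0.2374.
Trapped volume = 445.0 × 0.2374 = 105.64 mL.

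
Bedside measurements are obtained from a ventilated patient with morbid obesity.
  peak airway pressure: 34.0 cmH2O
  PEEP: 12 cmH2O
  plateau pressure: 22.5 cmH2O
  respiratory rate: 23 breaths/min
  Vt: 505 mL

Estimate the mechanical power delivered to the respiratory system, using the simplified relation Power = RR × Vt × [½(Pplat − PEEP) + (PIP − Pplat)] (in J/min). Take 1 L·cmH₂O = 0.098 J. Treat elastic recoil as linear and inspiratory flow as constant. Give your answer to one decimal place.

19.1

Per-breath work = Vt × [½(Pplat−PEEP) + (PIP−Pplat)] = 0.505 × [0.5×10.5 + 11.5] = 0.505 × 16.75 = 8.459 L·cmH2O.
Power = 23 × 8.459 = 194.56 L·cmH2O/min.
× 0.098 J/(L·cmH2O) → 19.067 J/min.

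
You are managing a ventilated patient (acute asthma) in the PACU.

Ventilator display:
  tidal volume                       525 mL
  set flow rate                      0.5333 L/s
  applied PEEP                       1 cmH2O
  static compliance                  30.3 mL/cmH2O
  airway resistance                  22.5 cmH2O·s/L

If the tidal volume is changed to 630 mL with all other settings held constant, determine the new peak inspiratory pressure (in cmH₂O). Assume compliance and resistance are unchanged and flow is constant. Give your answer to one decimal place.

PIP = Vt/C + R·V̇ + PEEP (constant-flow equation of motion).
Only the elastic term changes: ΔPIP = ΔVt / C = (630 − 525) / 30.3 = 3.465 cmH2O.
Original PIP = 525/30.3 + 22.5×0.5333 + 1 = 30.326 cmH2O; new PIP = 30.326 + (3.465) = 33.791 cmH2O.

33.8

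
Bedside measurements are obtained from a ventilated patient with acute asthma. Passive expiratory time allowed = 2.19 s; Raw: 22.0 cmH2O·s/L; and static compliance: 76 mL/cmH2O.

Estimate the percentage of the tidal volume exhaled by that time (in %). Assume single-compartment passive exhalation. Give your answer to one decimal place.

τ = R × C = 22.0 × 76 mL/cmH2O = 22.0 × 0.076 L/cmH2O = 1.672 s.
Passive exhalation: V(t)/V₀ = e^(−t/τ) = e^(−2.19/1.672) = 0.2699.
Fraction exhaled = 1 − 0.2699 = 0.7301 → 73.01%.

73.0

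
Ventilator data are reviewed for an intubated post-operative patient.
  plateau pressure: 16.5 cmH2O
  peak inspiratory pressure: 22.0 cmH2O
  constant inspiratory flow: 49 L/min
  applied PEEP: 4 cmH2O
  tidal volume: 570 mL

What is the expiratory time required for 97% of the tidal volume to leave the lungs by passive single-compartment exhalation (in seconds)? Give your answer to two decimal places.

Flow: 49 L/min ÷ 60 = 0.8167 L/s.
R = (PIP − Pplat)/V̇ = (22.0 − 16.5) / 0.8167 = 5.5/0.8167 = 6.734 cmH2O·s/L.
C = Vt/(Pplat − PEEP) = 570.0 / (16.5 − 4) = 570.0/12.5 = 45.6 mL/cmH2O.
τ = R × C = 6.734 × 0.0456 L/cmH2O = 0.3071 s.
t = −τ·ln(1 − 0.97) = −0.3071·ln(0.03) = 1.077 s.

1.08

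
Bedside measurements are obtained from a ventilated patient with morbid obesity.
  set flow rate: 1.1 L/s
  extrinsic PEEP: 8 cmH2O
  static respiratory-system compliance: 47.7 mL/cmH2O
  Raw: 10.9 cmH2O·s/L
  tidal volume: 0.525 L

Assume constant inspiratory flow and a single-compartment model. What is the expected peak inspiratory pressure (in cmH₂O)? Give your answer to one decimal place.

Equation of motion (constant flow): PIP = Vt/C + R·V̇ + PEEP.
PIP = 525/47.7 + 10.9×1.1 + 8 = 11.006 + 11.99 + 8 = 30.996 cmH2O.

31.0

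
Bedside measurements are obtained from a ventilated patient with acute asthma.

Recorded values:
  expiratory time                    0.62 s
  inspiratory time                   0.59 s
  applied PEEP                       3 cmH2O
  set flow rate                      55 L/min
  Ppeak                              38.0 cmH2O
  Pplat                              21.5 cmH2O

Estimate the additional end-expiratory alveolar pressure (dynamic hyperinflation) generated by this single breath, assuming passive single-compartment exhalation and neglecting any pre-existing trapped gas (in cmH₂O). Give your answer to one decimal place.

5.7

Flow: 55 L/min ÷ 60 = 0.9167 L/s.
Vt = flow × Ti = 0.9167 L/s × 0.59 s × 1000 mL/L = 540.85 mL.
R = (PIP − Pplat)/V̇ = (38.0 − 21.5) / 0.9167 = 16.5/0.9167 = 17.999 cmH2O·s/L.
C = Vt/(Pplat − PEEP) = 540.85 / (21.5 − 3) = 540.85/18.5 = 29.235 mL/cmH2O.
τ = R × C = 17.999 × 0.02924 L/cmH2O = 0.5263 s.
Fraction remaining = e^(−Te/τ) = e^(−0.62/0.5263) = 0.3079; trapped volume = 540.85 × 0.3079 = 166.53 mL.
Additional alveolar pressure from trapping ≈ V_trapped / C = 166.53 / 29.235 = 5.696 cmH2O.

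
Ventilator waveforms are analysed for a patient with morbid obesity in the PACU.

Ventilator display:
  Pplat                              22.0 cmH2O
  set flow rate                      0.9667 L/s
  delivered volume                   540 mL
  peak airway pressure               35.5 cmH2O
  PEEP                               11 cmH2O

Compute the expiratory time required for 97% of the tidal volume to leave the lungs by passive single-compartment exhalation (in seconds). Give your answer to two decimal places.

2.40

R = (PIP − Pplat)/V̇ = (35.5 − 22.0) / 0.9667 = 13.5/0.9667 = 13.965 cmH2O·s/L.
C = Vt/(Pplat − PEEP) = 540.0 / (22.0 − 11) = 540.0/11.0 = 49.091 mL/cmH2O.
τ = R × C = 13.965 × 0.04909 L/cmH2O = 0.6855 s.
t = −τ·ln(1 − 0.97) = −0.6855·ln(0.03) = 2.404 s.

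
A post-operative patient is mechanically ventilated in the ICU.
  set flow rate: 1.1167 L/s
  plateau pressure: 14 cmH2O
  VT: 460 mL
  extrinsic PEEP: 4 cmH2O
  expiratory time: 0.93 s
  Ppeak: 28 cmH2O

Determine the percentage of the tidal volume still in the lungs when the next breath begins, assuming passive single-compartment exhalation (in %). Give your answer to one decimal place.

19.9

R = (PIP − Pplat)/V̇ = (28 − 14) / 1.1167 = 14.0/1.1167 = 12.537 cmH2O·s/L.
C = Vt/(Pplat − PEEP) = 460.0 / (14 − 4) = 460.0/10.0 = 46.0 mL/cmH2O.
τ = R × C = 12.537 × 0.046 L/cmH2O = 0.5767 s.
Fraction remaining at end-expiration = e^(−Te/τ) = e^(−0.93/0.5767) = 0.1994 → 19.94%.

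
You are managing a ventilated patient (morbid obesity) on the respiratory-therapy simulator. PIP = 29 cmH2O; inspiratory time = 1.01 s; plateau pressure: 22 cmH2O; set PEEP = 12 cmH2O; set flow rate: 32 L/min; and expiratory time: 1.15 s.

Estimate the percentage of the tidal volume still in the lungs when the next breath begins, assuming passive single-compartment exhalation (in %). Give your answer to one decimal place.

Flow: 32 L/min ÷ 60 = 0.5333 L/s.
Vt = flow × Ti = 0.5333 L/s × 1.01 s × 1000 mL/L = 538.63 mL.
R = (PIP − Pplat)/V̇ = (29 − 22) / 0.5333 = 7.0/0.5333 = 13.126 cmH2O·s/L.
C = Vt/(Pplat − PEEP) = 538.63 / (22 − 12) = 538.63/10.0 = 53.863 mL/cmH2O.
τ = R × C = 13.126 × 0.05386 L/cmH2O = 0.707 s.
Fraction remaining at end-expiration = e^(−Te/τ) = e^(−1.15/0.707) = 0.1966 → 19.66%.

19.7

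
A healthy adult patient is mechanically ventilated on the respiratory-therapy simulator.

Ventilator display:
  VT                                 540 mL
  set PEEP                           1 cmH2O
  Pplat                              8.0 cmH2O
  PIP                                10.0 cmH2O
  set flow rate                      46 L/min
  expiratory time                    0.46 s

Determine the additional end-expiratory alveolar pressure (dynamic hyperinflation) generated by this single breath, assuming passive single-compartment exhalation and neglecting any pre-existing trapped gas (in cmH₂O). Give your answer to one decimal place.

Flow: 46 L/min ÷ 60 = 0.7667 L/s.
R = (PIP − Pplat)/V̇ = (10.0 − 8.0) / 0.7667 = 2.0/0.7667 = 2.609 cmH2O·s/L.
C = Vt/(Pplat − PEEP) = 540.0 / (8.0 − 1) = 540.0/7.0 = 77.143 mL/cmH2O.
τ = R × C = 2.609 × 0.07714 L/cmH2O = 0.2013 s.
Fraction remaining = e^(−Te/τ) = e^(−0.46/0.2013) = 0.1018; trapped volume = 540.0 × 0.1018 = 54.972 mL.
Additional alveolar pressure from trapping ≈ V_trapped / C = 54.972 / 77.143 = 0.7126 cmH2O.

0.7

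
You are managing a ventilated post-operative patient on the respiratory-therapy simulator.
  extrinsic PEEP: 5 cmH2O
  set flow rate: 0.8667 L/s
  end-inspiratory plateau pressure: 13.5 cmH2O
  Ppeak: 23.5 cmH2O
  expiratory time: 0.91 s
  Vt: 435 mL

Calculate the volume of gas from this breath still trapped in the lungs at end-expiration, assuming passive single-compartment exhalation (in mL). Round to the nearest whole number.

R = (PIP − Pplat)/V̇ = (23.5 − 13.5) / 0.8667 = 10.0/0.8667 = 11.538 cmH2O·s/L.
C = Vt/(Pplat − PEEP) = 435.0 / (13.5 − 5) = 435.0/8.5 = 51.176 mL/cmH2O.
τ = R × C = 11.538 × 0.05118 L/cmH2O = 0.5905 s.
Fraction remaining = e^(−Te/τ) = e^(−0.91/0.5905) = 0.2142.
Trapped volume = 435.0 × 0.2142 = 93.177 mL.

93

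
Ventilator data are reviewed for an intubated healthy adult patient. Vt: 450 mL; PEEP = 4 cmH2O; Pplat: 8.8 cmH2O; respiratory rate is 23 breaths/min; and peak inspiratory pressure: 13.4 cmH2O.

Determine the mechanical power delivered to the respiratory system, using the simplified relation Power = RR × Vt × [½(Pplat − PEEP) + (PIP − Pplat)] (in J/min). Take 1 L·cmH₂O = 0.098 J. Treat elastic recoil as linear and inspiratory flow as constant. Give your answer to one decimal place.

7.1

Per-breath work = Vt × [½(Pplat−PEEP) + (PIP−Pplat)] = 0.450 × [0.5×4.8 + 4.6] = 0.450 × 7.0 = 3.15 L·cmH2O.
Power = 23 × 3.15 = 72.45 L·cmH2O/min.
× 0.098 J/(L·cmH2O) → 7.1 J/min.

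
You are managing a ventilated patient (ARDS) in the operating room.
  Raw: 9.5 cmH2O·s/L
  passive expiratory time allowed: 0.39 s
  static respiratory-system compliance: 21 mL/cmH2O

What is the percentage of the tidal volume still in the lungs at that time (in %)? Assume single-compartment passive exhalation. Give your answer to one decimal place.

τ = R × C = 9.5 × 21 mL/cmH2O = 9.5 × 0.021 L/cmH2O = 0.1995 s.
Passive exhalation: V(t)/V₀ = e^(−t/τ) = e^(−0.39/0.1995) = 0.1416.
Fraction remaining = 0.1416 → 14.16%.

14.2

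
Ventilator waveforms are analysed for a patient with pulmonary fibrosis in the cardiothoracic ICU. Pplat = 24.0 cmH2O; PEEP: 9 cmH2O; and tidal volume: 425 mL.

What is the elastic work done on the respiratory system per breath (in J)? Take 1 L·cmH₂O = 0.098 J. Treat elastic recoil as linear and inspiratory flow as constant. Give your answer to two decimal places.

0.31

Elastic work ≈ ½ × (Pplat − PEEP) × Vt = 0.5 × (24.0 − 9) × 0.425 L = 0.5 × 15.0 × 0.425 = 3.188 L·cmH2O.
× 0.098 J/(L·cmH2O) → 0.3124 J.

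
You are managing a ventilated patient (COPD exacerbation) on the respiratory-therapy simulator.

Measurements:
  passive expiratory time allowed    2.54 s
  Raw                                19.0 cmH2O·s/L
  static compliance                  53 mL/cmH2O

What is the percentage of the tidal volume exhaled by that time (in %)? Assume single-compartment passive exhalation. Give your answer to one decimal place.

92.0

τ = R × C = 19.0 × 53 mL/cmH2O = 19.0 × 0.053 L/cmH2O = 1.007 s.
Passive exhalation: V(t)/V₀ = e^(−t/τ) = e^(−2.54/1.007) = 0.08027.
Fraction exhaled = 1 − 0.08027 = 0.9197 → 91.97%.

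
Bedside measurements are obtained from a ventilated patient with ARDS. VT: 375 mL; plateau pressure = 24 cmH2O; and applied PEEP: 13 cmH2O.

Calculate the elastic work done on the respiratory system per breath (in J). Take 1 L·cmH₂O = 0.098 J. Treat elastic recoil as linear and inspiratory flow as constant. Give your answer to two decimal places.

0.20

Elastic work ≈ ½ × (Pplat − PEEP) × Vt = 0.5 × (24 − 13) × 0.375 L = 0.5 × 11.0 × 0.375 = 2.063 L·cmH2O.
× 0.098 J/(L·cmH2O) → 0.2022 J.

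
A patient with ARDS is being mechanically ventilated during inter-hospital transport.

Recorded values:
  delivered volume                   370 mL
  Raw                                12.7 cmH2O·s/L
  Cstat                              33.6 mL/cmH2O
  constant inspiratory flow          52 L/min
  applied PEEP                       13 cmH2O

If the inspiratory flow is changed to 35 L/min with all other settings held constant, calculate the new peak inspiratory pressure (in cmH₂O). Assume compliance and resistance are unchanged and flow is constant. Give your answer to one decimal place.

Flow: 52 L/min ÷ 60 = 0.8667 L/s.
New flow: 35 L/min ÷ 60 = 0.5833 L/s.
PIP = Vt/C + R·V̇ + PEEP (constant-flow equation of motion).
Only the resistive term changes: ΔPIP = R × ΔV̇ = 12.7 × (0.5833 − 0.8667) = 12.7 × -0.2834 = -3.599 cmH2O.
Original PIP = 370/33.6 + 12.7×0.8667 + 13 = 35.019 cmH2O; new PIP = 35.019 + (-3.599) = 31.42 cmH2O.

31.4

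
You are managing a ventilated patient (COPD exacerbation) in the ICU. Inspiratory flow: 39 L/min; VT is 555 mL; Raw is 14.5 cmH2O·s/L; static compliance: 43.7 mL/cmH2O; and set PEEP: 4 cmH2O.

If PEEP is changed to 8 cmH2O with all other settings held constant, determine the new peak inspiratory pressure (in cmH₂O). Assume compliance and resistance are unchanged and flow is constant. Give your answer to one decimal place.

30.1

Flow: 39 L/min ÷ 60 = 0.65 L/s.
PIP = Vt/C + R·V̇ + PEEP (constant-flow equation of motion).
Only the baseline term changes: ΔPIP = ΔPEEP = 8 − 4 = 4.0 cmH2O.
Original PIP = 555/43.7 + 14.5×0.65 + 4 = 26.125 cmH2O; new PIP = 26.125 + (4.0) = 30.125 cmH2O.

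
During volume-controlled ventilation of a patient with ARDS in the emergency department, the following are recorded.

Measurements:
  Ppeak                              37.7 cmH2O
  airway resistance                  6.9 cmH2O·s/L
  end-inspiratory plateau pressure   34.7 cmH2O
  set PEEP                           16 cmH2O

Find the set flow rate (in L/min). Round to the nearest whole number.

flow = (PIP − Pplat) / Raw = (37.7 − 34.7) / 6.9 = 0.4348 L/s × 60 = 26.088 L/min.

26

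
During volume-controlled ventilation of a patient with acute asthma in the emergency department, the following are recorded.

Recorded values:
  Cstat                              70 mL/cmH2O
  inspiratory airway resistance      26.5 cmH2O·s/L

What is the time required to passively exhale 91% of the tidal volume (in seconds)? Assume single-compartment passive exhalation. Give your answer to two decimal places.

τ = R × C = 26.5 × 70 mL/cmH2O = 26.5 × 0.070 L/cmH2O = 1.855 s.
Exhaled fraction f = 1 − e^(−t/τ) → t = −τ·ln(1 − f) = −1.855·ln(0.09) = 4.467 s.

4.47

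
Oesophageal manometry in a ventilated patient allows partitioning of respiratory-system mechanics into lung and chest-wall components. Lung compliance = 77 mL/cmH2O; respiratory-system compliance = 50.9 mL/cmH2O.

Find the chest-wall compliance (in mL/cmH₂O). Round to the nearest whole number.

150

1/Ccw = 1/Crs − 1/CL.
1/Ccw = 1/50.9 − 1/77 = 0.006659.
Ccw = 150.17 mL/cmH2O.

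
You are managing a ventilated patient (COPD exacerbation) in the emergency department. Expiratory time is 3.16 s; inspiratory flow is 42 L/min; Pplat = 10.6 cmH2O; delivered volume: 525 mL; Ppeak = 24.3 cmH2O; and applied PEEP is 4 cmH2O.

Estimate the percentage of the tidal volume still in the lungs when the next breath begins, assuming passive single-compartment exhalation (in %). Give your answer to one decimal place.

Flow: 42 L/min ÷ 60 = 0.7 L/s.
R = (PIP − Pplat)/V̇ = (24.3 − 10.6) / 0.7 = 13.7/0.7 = 19.571 cmH2O·s/L.
C = Vt/(Pplat − PEEP) = 525.0 / (10.6 − 4) = 525.0/6.6 = 79.545 mL/cmH2O.
τ = R × C = 19.571 × 0.07955 L/cmH2O = 1.557 s.
Fraction remaining at end-expiration = e^(−Te/τ) = e^(−3.16/1.557) = 0.1314 → 13.14%.

13.1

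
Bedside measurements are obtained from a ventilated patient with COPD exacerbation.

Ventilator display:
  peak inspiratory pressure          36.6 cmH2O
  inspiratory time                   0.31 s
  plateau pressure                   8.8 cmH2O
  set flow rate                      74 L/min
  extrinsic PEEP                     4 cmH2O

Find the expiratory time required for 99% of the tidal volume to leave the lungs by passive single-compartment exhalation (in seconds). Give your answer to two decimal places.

Flow: 74 L/min ÷ 60 = 1.2333 L/s.
Vt = flow × Ti = 1.2333 L/s × 0.31 s × 1000 mL/L = 382.32 mL.
R = (PIP − Pplat)/V̇ = (36.6 − 8.8) / 1.2333 = 27.8/1.2333 = 22.541 cmH2O·s/L.
C = Vt/(Pplat − PEEP) = 382.32 / (8.8 − 4) = 382.32/4.8 = 79.65 mL/cmH2O.
τ = R × C = 22.541 × 0.07965 L/cmH2O = 1.795 s.
t = −τ·ln(1 − 0.99) = −1.795·ln(0.01) = 8.266 s.

8.27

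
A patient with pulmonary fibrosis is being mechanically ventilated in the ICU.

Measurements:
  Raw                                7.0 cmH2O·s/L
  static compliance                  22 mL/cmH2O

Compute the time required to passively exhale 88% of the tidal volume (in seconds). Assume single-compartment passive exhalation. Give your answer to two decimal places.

τ = R × C = 7.0 × 22 mL/cmH2O = 7.0 × 0.022 L/cmH2O = 0.154 s.
Exhaled fraction f = 1 − e^(−t/τ) → t = −τ·ln(1 − f) = −0.154·ln(0.12) = 0.3265 s.

0.33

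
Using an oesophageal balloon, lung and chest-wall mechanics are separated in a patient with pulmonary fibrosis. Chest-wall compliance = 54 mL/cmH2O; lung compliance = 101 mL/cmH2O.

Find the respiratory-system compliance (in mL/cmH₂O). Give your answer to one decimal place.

Lung and chest wall are elastances in series: 1/Crs = 1/CL + 1/Ccw.
1/Crs = 1/101 + 1/54 = 0.02842.
Crs = 35.186 mL/cmH2O.

35.2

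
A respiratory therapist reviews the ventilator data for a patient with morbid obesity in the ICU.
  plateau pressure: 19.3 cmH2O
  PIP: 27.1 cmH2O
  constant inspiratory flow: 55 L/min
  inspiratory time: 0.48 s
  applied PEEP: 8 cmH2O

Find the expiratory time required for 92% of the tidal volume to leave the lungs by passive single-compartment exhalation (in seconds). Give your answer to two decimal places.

Flow: 55 L/min ÷ 60 = 0.9167 L/s.
Vt = flow × Ti = 0.9167 L/s × 0.48 s × 1000 mL/L = 440.02 mL.
R = (PIP − Pplat)/V̇ = (27.1 − 19.3) / 0.9167 = 7.8/0.9167 = 8.509 cmH2O·s/L.
C = Vt/(Pplat − PEEP) = 440.02 / (19.3 − 8) = 440.02/11.3 = 38.94 mL/cmH2O.
τ = R × C = 8.509 × 0.03894 L/cmH2O = 0.3313 s.
t = −τ·ln(1 − 0.92) = −0.3313·ln(0.08) = 0.8368 s.

0.84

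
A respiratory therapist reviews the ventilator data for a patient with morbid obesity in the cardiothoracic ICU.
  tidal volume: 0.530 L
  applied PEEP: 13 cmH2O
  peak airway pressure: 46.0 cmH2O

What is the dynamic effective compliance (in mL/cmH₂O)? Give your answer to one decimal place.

Dynamic compliance = Vt / (PIP − PEEP) = 530 / (46.0 − 13) = 530 / 33.0 = 16.061 mL/cmH2O.

16.1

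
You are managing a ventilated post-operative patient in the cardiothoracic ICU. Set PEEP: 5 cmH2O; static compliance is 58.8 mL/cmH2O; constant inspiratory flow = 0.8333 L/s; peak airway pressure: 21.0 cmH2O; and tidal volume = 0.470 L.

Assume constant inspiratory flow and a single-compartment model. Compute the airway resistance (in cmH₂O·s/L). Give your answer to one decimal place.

Equation of motion (constant flow): PIP = Vt/C + R·V̇ + PEEP.
R·V̇ = PIP − Vt/C − PEEP = 21.0 − 470/58.8 − 5 = 21.0 − 7.993 − 5 = 8.007 cmH2O.
R = 8.007 / 0.8333 = 9.609 cmH2O·s/L.

9.6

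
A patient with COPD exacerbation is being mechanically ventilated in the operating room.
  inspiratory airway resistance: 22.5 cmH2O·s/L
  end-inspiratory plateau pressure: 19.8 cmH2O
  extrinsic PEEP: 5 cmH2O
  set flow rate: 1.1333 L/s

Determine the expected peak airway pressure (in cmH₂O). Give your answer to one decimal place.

45.3

PIP = Pplat + Raw × flow = 19.8 + 22.5 × 1.1333 = 19.8 + 25.499 = 45.299 cmH2O.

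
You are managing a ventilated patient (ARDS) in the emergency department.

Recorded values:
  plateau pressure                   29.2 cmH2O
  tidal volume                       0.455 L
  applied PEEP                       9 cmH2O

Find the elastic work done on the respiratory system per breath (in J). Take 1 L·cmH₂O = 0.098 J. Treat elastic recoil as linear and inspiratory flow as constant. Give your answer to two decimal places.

0.45

Elastic work ≈ ½ × (Pplat − PEEP) × Vt = 0.5 × (29.2 − 9) × 0.455 L = 0.5 × 20.2 × 0.455 = 4.596 L·cmH2O.
× 0.098 J/(L·cmH2O) → 0.4504 J.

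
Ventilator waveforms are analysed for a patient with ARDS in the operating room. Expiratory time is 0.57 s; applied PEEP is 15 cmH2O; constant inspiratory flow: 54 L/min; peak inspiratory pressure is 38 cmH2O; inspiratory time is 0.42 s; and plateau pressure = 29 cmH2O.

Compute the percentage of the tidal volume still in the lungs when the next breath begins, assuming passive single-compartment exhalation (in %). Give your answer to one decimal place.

Flow: 54 L/min ÷ 60 = 0.9 L/s.
Vt = flow × Ti = 0.9 L/s × 0.42 s × 1000 mL/L = 378.0 mL.
R = (PIP − Pplat)/V̇ = (38 − 29) / 0.9 = 9.0/0.9 = 10.0 cmH2O·s/L.
C = Vt/(Pplat − PEEP) = 378.0 / (29 − 15) = 378.0/14.0 = 27.0 mL/cmH2O.
τ = R × C = 10.0 × 0.027 L/cmH2O = 0.27 s.
Fraction remaining at end-expiration = e^(−Te/τ) = e^(−0.57/0.27) = 0.1211 → 12.11%.

12.1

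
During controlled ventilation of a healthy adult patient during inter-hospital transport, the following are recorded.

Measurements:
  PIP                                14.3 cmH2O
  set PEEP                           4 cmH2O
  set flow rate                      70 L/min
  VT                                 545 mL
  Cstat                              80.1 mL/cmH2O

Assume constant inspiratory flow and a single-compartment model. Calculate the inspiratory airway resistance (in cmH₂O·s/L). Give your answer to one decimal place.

3.0

Flow: 70 L/min ÷ 60 = 1.1667 L/s.
Equation of motion (constant flow): PIP = Vt/C + R·V̇ + PEEP.
R·V̇ = PIP − Vt/C − PEEP = 14.3 − 545/80.1 − 4 = 14.3 − 6.804 − 4 = 3.496 cmH2O.
R = 3.496 / 1.1667 = 2.996 cmH2O·s/L.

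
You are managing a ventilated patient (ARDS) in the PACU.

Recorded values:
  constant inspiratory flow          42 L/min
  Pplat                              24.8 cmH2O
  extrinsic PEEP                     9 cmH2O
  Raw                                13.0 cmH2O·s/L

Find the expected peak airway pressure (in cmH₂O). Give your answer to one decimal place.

Flow: 42 L/min ÷ 60 = 0.7 L/s.
PIP = Pplat + Raw × flow = 24.8 + 13.0 × 0.7 = 24.8 + 9.1 = 33.9 cmH2O.

33.9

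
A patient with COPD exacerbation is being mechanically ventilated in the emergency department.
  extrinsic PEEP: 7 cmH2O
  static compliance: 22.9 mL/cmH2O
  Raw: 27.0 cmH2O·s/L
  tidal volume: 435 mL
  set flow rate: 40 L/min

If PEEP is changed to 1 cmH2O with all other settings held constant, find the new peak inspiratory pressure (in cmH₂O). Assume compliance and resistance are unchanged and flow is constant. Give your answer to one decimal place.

38.0

Flow: 40 L/min ÷ 60 = 0.6667 L/s.
PIP = Vt/C + R·V̇ + PEEP (constant-flow equation of motion).
Only the baseline term changes: ΔPIP = ΔPEEP = 1 − 7 = -6.0 cmH2O.
Original PIP = 435/22.9 + 27.0×0.6667 + 7 = 43.997 cmH2O; new PIP = 43.997 + (-6.0) = 37.997 cmH2O.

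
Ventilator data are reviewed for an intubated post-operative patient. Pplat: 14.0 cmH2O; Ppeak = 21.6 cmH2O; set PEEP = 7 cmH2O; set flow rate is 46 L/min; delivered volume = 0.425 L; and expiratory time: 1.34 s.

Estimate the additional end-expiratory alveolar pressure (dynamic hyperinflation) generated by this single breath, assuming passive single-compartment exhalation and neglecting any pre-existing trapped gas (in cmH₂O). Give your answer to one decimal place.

0.8

Flow: 46 L/min ÷ 60 = 0.7667 L/s.
R = (PIP − Pplat)/V̇ = (21.6 − 14.0) / 0.7667 = 7.6/0.7667 = 9.913 cmH2O·s/L.
C = Vt/(Pplat − PEEP) = 425.0 / (14.0 − 7) = 425.0/7.0 = 60.714 mL/cmH2O.
τ = R × C = 9.913 × 0.06071 L/cmH2O = 0.6018 s.
Fraction remaining = e^(−Te/τ) = e^(−1.34/0.6018) = 0.1079; trapped volume = 425.0 × 0.1079 = 45.858 mL.
Additional alveolar pressure from trapping ≈ V_trapped / C = 45.858 / 60.714 = 0.7553 cmH2O.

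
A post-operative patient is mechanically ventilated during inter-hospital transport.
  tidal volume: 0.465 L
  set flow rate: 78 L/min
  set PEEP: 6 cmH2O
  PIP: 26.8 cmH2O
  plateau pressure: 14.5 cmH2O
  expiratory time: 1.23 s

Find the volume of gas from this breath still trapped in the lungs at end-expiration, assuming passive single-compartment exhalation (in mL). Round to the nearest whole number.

43

Flow: 78 L/min ÷ 60 = 1.3 L/s.
R = (PIP − Pplat)/V̇ = (26.8 − 14.5) / 1.3 = 12.3/1.3 = 9.462 cmH2O·s/L.
C = Vt/(Pplat − PEEP) = 465.0 / (14.5 − 6) = 465.0/8.5 = 54.706 mL/cmH2O.
τ = R × C = 9.462 × 0.05471 L/cmH2O = 0.5177 s.
Fraction remaining = e^(−Te/τ) = e^(−1.23/0.5177) = 0.09293.
Trapped volume = 465.0 × 0.09293 = 43.212 mL.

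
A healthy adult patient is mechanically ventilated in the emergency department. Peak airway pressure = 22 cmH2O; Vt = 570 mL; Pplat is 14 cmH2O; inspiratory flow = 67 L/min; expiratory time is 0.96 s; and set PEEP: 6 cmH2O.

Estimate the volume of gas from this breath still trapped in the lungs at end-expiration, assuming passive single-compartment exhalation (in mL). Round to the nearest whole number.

Flow: 67 L/min ÷ 60 = 1.1167 L/s.
R = (PIP − Pplat)/V̇ = (22 − 14) / 1.1167 = 8.0/1.1167 = 7.164 cmH2O·s/L.
C = Vt/(Pplat − PEEP) = 570.0 / (14 − 6) = 570.0/8.0 = 71.25 mL/cmH2O.
τ = R × C = 7.164 × 0.07125 L/cmH2O = 0.5104 s.
Fraction remaining = e^(−Te/τ) = e^(−0.96/0.5104) = 0.1525.
Trapped volume = 570.0 × 0.1525 = 86.925 mL.

87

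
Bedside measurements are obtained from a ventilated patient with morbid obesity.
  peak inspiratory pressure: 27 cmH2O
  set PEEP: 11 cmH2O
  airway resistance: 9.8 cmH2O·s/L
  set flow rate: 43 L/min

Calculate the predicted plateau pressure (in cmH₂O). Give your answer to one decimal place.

Flow: 43 L/min ÷ 60 = 0.7167 L/s.
Pplat = PIP − Raw × flow = 27 − 9.8 × 0.7167 = 27 − 7.024 = 19.976 cmH2O.

20.0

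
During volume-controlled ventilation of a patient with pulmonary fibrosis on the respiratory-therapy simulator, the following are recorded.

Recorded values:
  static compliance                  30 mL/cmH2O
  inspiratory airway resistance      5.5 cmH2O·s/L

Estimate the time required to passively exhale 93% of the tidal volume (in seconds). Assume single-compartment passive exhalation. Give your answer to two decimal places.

τ = R × C = 5.5 × 30 mL/cmH2O = 5.5 × 0.030 L/cmH2O = 0.165 s.
Exhaled fraction f = 1 − e^(−t/τ) → t = −τ·ln(1 − f) = −0.165·ln(0.07) = 0.4388 s.

0.44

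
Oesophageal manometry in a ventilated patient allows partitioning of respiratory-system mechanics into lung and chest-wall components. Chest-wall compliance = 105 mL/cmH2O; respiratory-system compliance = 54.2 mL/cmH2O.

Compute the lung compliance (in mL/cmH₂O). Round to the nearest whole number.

112

1/CL = 1/Crs − 1/Ccw.
1/CL = 1/54.2 − 1/105 = 0.008926.
CL = 112.03 mL/cmH2O.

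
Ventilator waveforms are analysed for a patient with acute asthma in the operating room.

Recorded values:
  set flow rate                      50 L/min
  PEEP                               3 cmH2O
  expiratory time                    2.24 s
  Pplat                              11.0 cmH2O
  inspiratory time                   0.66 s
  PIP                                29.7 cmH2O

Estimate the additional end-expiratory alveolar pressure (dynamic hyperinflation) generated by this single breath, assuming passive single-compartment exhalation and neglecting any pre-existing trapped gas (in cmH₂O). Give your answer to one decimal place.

1.9

Flow: 50 L/min ÷ 60 = 0.8333 L/s.
Vt = flow × Ti = 0.8333 L/s × 0.66 s × 1000 mL/L = 549.98 mL.
R = (PIP − Pplat)/V̇ = (29.7 − 11.0) / 0.8333 = 18.7/0.8333 = 22.441 cmH2O·s/L.
C = Vt/(Pplat − PEEP) = 549.98 / (11.0 − 3) = 549.98/8.0 = 68.748 mL/cmH2O.
τ = R × C = 22.441 × 0.06875 L/cmH2O = 1.543 s.
Fraction remaining = e^(−Te/τ) = e^(−2.24/1.543) = 0.2342; trapped volume = 549.98 × 0.2342 = 128.81 mL.
Additional alveolar pressure from trapping ≈ V_trapped / C = 128.81 / 68.748 = 1.874 cmH2O.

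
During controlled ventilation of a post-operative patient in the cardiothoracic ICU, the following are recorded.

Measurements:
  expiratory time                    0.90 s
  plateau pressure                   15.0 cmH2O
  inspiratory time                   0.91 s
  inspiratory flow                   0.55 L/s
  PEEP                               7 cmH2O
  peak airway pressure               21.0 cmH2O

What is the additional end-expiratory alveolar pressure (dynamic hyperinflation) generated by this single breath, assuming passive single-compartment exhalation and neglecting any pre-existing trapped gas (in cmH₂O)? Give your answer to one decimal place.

2.1

Vt = flow × Ti = 0.55 L/s × 0.91 s × 1000 mL/L = 500.5 mL.
R = (PIP − Pplat)/V̇ = (21.0 − 15.0) / 0.55 = 6.0/0.55 = 10.909 cmH2O·s/L.
C = Vt/(Pplat − PEEP) = 500.5 / (15.0 − 7) = 500.5/8.0 = 62.563 mL/cmH2O.
τ = R × C = 10.909 × 0.06256 L/cmH2O = 0.6825 s.
Fraction remaining = e^(−Te/τ) = e^(−0.90/0.6825) = 0.2675; trapped volume = 500.5 × 0.2675 = 133.88 mL.
Additional alveolar pressure from trapping ≈ V_trapped / C = 133.88 / 62.563 = 2.14 cmH2O.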